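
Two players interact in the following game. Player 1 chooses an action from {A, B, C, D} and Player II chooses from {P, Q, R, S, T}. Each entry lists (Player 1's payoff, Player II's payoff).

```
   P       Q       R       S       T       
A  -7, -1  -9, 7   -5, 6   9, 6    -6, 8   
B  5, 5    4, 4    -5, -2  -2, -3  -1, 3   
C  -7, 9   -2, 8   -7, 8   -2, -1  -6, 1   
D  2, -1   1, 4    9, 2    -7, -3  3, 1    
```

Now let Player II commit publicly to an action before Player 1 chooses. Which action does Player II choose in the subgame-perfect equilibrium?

Work backward from Player 1's decision.
- P → Player 1 plays B (best of -7, 5, -7, 2); Player II gets 5.
- Q → Player 1 plays B (best of -9, 4, -2, 1); Player II gets 4.
- R → Player 1 plays D (best of -5, -5, -7, 9); Player II gets 2.
- S → Player 1 plays A (best of 9, -2, -2, -7); Player II gets 6.
- T → Player 1 plays D (best of -6, -1, -6, 3); Player II gets 1.
Among 5, 4, 2, 6, 1, the best is 6 at S. Subgame-perfect outcome: (A, S) with payoffs (9, 6).

S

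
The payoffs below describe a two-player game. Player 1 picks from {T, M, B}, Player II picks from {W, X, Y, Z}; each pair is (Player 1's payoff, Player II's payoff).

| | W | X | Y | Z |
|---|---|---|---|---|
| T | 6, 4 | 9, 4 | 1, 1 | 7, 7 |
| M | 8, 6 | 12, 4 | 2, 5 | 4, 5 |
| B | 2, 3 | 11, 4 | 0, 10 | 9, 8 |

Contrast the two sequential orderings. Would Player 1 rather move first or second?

second

If Player 1 leads: Player II's best replies are T→Z, M→W, B→Y; Player 1's induced payoffs 7, 8, 0; outcome (M, W), payoffs (8, 6).
If Player II leads: Player 1's best replies are W→M, X→M, Y→M, Z→B; Player II's induced payoffs 6, 4, 5, 8; outcome (B, Z), payoffs (9, 8).
Player 1 gets 8 moving first and 9 moving second, so Player 1 prefers to move second.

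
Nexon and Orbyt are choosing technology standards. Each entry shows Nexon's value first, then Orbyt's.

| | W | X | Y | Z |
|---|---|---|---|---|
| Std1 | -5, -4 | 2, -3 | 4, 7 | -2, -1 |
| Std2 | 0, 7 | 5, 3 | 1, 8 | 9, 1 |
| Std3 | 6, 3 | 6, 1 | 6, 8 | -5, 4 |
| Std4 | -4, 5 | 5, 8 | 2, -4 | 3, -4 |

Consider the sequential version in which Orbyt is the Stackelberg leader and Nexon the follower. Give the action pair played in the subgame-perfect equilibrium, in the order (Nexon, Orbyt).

Backward induction with Orbyt moving first.
- W → Nexon plays Std3 (best of -5, 0, 6, -4); Orbyt gets 3.
- X → Nexon plays Std3 (best of 2, 5, 6, 5); Orbyt gets 1.
- Y → Nexon plays Std3 (best of 4, 1, 6, 2); Orbyt gets 8.
- Z → Nexon plays Std2 (best of -2, 9, -5, 3); Orbyt gets 1.
Maximizing over 3, 1, 8, 1, Orbyt chooses Y. Subgame-perfect outcome: (Std3, Y) with payoffs (6, 8).

(Std3, Y)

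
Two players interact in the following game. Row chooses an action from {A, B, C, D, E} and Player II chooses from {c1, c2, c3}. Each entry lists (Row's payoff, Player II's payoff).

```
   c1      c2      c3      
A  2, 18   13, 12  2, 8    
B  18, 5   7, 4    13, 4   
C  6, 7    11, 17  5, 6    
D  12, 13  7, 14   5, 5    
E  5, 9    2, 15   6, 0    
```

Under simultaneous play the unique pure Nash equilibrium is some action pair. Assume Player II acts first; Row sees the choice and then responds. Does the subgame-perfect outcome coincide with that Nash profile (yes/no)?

Work backward from Row's decision.
- c1: Row compares 2, 18, 6, 12, 5 and picks B; Player II would get 5.
- c2: Row compares 13, 7, 11, 7, 2 and picks A; Player II would get 12.
- c3: Row compares 2, 13, 5, 5, 6 and picks B; Player II would get 4.
Player II's induced payoffs are 5, 12, 4, so Player II commits to c2. Subgame-perfect outcome: (A, c2) with payoffs (13, 12).
For the simultaneous game, intersect best replies.
Row's best replies: c1→B; c2→A; c3→B.
Player II's best replies: A→c1; B→c1; C→c2; D→c2; E→c2.
The unique mutual best reply is (B, c1), giving (18, 5).
Sequential outcome (A, c2) differs from the Nash profile (B, c1).

no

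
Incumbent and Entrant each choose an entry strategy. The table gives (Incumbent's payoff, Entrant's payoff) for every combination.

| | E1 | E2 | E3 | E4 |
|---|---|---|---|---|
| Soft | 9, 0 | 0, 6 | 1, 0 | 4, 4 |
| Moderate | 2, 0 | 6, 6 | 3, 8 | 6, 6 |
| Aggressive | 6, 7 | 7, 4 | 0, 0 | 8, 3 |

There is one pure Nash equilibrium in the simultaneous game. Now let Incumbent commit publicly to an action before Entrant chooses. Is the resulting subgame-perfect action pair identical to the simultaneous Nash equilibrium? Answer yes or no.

Solve by backward induction (Incumbent leads).
- Soft: BR = E2, leader payoff 0.
- Moderate: BR = E3, leader payoff 3.
- Aggressive: BR = E1, leader payoff 6.
Incumbent's induced payoffs are 0, 3, 6, so Incumbent commits to Aggressive. Subgame-perfect outcome: (Aggressive, E1) with payoffs (6, 7).
Under simultaneous play:
Incumbent's best replies: E1→Soft; E2→Aggressive; E3→Moderate; E4→Aggressive.
Entrant's best replies: Soft→E2; Moderate→E3; Aggressive→E1.
The unique mutual best reply is (Moderate, E3), giving (3, 8).
Sequential outcome (Aggressive, E1) differs from the Nash profile (Moderate, E3).

no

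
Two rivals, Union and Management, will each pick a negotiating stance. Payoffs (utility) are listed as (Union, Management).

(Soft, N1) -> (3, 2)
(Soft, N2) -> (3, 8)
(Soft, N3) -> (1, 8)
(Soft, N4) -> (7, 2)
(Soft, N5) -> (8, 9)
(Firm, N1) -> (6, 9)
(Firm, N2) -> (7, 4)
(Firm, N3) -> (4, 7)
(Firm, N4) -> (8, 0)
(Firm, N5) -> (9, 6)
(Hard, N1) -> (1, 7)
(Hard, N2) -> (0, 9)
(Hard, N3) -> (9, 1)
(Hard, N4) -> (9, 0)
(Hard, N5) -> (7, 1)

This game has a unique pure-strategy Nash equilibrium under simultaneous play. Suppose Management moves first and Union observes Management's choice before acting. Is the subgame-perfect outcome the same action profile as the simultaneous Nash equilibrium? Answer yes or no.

Backward induction with Management moving first.
- N1 → Union plays Firm (best of 3, 6, 1); Management gets 9.
- N2 → Union plays Firm (best of 3, 7, 0); Management gets 4.
- N3 → Union plays Hard (best of 1, 4, 9); Management gets 1.
- N4 → Union plays Hard (best of 7, 8, 9); Management gets 0.
- N5 → Union plays Firm (best of 8, 9, 7); Management gets 6.
Among 9, 4, 1, 0, 6, the best is 9 at N1. Subgame-perfect outcome: (Firm, N1) with payoffs (6, 9).
Now find the simultaneous Nash equilibrium.
Union's best replies: N1→Firm; N2→Firm; N3→Hard; N4→Hard; N5→Firm.
Management's best replies: Soft→N5; Firm→N1; Hard→N2.
The unique mutual best reply is (Firm, N1), giving (6, 9).
Sequential outcome (Firm, N1) coincides with the Nash profile (Firm, N1).

yes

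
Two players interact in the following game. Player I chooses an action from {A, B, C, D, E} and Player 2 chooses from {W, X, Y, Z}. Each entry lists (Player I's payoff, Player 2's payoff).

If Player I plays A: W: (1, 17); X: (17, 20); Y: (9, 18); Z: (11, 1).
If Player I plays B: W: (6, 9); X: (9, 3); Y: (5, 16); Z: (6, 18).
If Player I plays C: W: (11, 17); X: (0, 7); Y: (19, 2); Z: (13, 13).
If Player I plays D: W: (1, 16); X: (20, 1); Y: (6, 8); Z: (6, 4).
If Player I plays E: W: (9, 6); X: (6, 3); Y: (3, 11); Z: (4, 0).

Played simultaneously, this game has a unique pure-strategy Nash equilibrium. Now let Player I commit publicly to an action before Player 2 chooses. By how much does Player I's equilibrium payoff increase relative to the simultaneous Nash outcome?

6

Solve by backward induction (Player I leads).
- A: BR = X, leader payoff 17.
- B: BR = Z, leader payoff 6.
- C: BR = W, leader payoff 11.
- D: BR = W, leader payoff 1.
- E: BR = Y, leader payoff 3.
Player I's induced payoffs are 17, 6, 11, 1, 3, so Player I commits to A. Subgame-perfect outcome: (A, X) with payoffs (17, 20).
For the simultaneous game, intersect best replies.
Player I's best replies: W→C; X→D; Y→C; Z→C.
Player 2's best replies: A→X; B→Z; C→W; D→W; E→Y.
Only (C, W) has each player best-responding; Nash payoffs (11, 17).
Player I's commitment gain: 17 − 11 = 6.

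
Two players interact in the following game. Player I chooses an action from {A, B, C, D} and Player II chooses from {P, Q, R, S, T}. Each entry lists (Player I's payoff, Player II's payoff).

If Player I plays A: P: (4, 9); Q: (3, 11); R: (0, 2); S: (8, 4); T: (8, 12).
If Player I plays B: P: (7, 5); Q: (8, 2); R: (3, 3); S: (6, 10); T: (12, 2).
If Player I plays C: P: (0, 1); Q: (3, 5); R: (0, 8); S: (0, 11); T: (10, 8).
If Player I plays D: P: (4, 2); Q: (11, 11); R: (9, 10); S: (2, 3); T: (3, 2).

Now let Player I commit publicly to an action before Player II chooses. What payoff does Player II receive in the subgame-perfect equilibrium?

11

Player II best-responds to each possible Player I move:
- A → Player II plays T (best of 9, 11, 2, 4, 12); Player I gets 8.
- B → Player II plays S (best of 5, 2, 3, 10, 2); Player I gets 6.
- C → Player II plays S (best of 1, 5, 8, 11, 8); Player I gets 0.
- D → Player II plays Q (best of 2, 11, 10, 3, 2); Player I gets 11.
Maximizing over 8, 6, 0, 11, Player I chooses D. Subgame-perfect outcome: (D, Q) with payoffs (11, 11).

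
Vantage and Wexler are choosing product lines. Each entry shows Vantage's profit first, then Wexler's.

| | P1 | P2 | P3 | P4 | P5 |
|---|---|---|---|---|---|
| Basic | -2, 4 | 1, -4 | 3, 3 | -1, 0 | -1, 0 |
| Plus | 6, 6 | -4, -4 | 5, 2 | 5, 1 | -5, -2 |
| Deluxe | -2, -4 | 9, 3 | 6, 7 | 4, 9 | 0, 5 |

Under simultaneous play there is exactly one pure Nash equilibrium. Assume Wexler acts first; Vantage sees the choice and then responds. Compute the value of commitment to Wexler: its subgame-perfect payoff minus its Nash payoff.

Vantage best-responds to each possible Wexler move:
- P1: BR = Plus, leader payoff 6.
- P2: BR = Deluxe, leader payoff 3.
- P3: BR = Deluxe, leader payoff 7.
- P4: BR = Plus, leader payoff 1.
- P5: BR = Deluxe, leader payoff 5.
Among 6, 3, 7, 1, 5, the best is 7 at P3. Subgame-perfect outcome: (Deluxe, P3) with payoffs (6, 7).
For the simultaneous game, intersect best replies.
Vantage's best replies: P1→Plus; P2→Deluxe; P3→Deluxe; P4→Plus; P5→Deluxe.
Wexler's best replies: Basic→P1; Plus→P1; Deluxe→P4.
Only (Plus, P1) has each player best-responding; Nash payoffs (6, 6).
Wexler's commitment gain: 7 − 6 = 1.

1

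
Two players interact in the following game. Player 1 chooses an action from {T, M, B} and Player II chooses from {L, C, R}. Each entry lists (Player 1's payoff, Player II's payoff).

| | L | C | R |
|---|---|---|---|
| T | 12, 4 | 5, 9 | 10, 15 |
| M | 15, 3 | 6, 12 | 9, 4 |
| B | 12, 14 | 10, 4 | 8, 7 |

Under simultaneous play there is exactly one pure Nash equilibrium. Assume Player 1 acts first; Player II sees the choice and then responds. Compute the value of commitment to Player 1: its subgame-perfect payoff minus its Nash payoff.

Work backward from Player II's decision.
- T: BR = R, leader payoff 10.
- M: BR = C, leader payoff 6.
- B: BR = L, leader payoff 12.
Among 10, 6, 12, the best is 12 at B. Subgame-perfect outcome: (B, L) with payoffs (12, 14).
Now find the simultaneous Nash equilibrium.
Player 1's best replies: L→M; C→B; R→T.
Player II's best replies: T→R; M→C; B→L.
Only (T, R) has each player best-responding; Nash payoffs (10, 15).
Player 1's commitment gain: 12 − 10 = 2.

2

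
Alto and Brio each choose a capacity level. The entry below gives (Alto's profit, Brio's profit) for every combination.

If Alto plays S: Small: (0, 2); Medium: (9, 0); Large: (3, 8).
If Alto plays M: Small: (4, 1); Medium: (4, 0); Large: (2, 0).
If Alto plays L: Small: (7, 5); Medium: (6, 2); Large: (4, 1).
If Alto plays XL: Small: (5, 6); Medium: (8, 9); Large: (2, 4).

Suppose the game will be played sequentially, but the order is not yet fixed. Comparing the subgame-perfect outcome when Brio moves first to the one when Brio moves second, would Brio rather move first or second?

second

If Alto leads: Brio's best replies are S→Large, M→Small, L→Small, XL→Medium; Alto's induced payoffs 3, 4, 7, 8; outcome (XL, Medium), payoffs (8, 9).
If Brio leads: Alto's best replies are Small→L, Medium→S, Large→L; Brio's induced payoffs 5, 0, 1; outcome (L, Small), payoffs (7, 5).
Brio gets 5 moving first and 9 moving second, so Brio prefers to move second.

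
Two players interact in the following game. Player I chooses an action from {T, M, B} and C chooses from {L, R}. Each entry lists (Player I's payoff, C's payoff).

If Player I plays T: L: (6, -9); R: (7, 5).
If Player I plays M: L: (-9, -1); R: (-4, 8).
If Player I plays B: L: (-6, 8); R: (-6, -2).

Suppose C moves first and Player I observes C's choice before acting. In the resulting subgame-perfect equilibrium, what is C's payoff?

Backward induction with C moving first.
- L → Player I plays T (best of 6, -9, -6); C gets -9.
- R → Player I plays T (best of 7, -4, -6); C gets 5.
Among -9, 5, the best is 5 at R. Subgame-perfect outcome: (T, R) with payoffs (7, 5).

5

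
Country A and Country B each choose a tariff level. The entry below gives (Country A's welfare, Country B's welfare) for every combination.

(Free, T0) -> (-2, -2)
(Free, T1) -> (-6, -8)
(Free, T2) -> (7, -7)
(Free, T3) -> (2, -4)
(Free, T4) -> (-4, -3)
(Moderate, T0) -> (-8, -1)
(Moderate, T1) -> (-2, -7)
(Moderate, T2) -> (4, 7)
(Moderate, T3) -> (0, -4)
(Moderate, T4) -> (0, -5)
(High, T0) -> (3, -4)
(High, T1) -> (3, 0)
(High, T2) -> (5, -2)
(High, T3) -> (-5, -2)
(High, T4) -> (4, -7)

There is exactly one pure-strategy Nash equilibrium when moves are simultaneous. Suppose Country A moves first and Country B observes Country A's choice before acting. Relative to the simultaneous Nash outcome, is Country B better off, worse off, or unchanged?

Backward induction with Country A moving first.
- Free: Country B compares -2, -8, -7, -4, -3 and picks T0; Country A would get -2.
- Moderate: Country B compares -1, -7, 7, -4, -5 and picks T2; Country A would get 4.
- High: Country B compares -4, 0, -2, -2, -7 and picks T1; Country A would get 3.
Country A's induced payoffs are -2, 4, 3, so Country A commits to Moderate. Subgame-perfect outcome: (Moderate, T2) with payoffs (4, 7).
Now find the simultaneous Nash equilibrium.
Country A's best replies: T0→High; T1→High; T2→Free; T3→Free; T4→High.
Country B's best replies: Free→T0; Moderate→T2; High→T1.
Only (High, T1) has each player best-responding; Nash payoffs (3, 0).
Country B earns 7 sequentially versus 0 at the Nash outcome: better off.

better off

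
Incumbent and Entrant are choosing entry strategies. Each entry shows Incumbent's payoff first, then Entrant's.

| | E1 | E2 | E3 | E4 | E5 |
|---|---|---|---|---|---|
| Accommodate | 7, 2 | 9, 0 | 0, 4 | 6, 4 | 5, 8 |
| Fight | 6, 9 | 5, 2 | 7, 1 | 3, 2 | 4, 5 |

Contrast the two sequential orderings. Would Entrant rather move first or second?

If Incumbent leads: Entrant's best replies are Accommodate→E5, Fight→E1; Incumbent's induced payoffs 5, 6; outcome (Fight, E1), payoffs (6, 9).
If Entrant leads: Incumbent's best replies are E1→Accommodate, E2→Accommodate, E3→Fight, E4→Accommodate, E5→Accommodate; Entrant's induced payoffs 2, 0, 1, 4, 8; outcome (Accommodate, E5), payoffs (5, 8).
Entrant gets 8 moving first and 9 moving second, so Entrant prefers to move second.

second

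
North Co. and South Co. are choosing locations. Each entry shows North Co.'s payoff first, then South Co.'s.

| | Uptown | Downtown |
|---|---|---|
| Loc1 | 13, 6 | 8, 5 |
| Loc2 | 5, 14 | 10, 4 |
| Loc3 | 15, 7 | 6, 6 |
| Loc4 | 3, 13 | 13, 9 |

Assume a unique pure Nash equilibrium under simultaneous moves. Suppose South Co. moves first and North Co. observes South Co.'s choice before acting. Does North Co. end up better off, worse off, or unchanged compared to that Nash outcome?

worse off

Solve by backward induction (South Co. leads).
- Uptown: BR = Loc3, leader payoff 7.
- Downtown: BR = Loc4, leader payoff 9.
South Co.'s induced payoffs are 7, 9, so South Co. commits to Downtown. Subgame-perfect outcome: (Loc4, Downtown) with payoffs (13, 9).
For the simultaneous game, intersect best replies.
North Co.'s best replies: Uptown→Loc3; Downtown→Loc4.
South Co.'s best replies: Loc1→Uptown; Loc2→Uptown; Loc3→Uptown; Loc4→Uptown.
Only (Loc3, Uptown) has each player best-responding; Nash payoffs (15, 7).
North Co. earns 13 sequentially versus 15 at the Nash outcome: worse off.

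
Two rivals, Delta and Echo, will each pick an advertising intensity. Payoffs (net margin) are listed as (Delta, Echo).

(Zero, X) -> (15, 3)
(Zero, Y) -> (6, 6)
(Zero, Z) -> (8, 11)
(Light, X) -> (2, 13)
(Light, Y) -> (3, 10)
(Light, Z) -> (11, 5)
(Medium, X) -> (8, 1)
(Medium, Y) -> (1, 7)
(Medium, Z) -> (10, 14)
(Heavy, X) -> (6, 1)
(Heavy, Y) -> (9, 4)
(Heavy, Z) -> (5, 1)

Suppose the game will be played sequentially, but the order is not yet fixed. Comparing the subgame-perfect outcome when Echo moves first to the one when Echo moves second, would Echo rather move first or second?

If Delta leads: Echo's best replies are Zero→Z, Light→X, Medium→Z, Heavy→Y; Delta's induced payoffs 8, 2, 10, 9; outcome (Medium, Z), payoffs (10, 14).
If Echo leads: Delta's best replies are X→Zero, Y→Heavy, Z→Light; Echo's induced payoffs 3, 4, 5; outcome (Light, Z), payoffs (11, 5).
Echo gets 5 moving first and 14 moving second, so Echo prefers to move second.

second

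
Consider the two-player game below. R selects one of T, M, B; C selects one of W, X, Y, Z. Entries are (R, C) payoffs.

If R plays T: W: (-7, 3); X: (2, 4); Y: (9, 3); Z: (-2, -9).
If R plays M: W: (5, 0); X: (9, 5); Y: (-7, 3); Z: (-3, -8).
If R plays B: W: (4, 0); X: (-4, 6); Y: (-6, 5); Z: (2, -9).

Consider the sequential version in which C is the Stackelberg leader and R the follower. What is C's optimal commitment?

X

R best-responds to each possible C move:
- W: R compares -7, 5, 4 and picks M; C would get 0.
- X: R compares 2, 9, -4 and picks M; C would get 5.
- Y: R compares 9, -7, -6 and picks T; C would get 3.
- Z: R compares -2, -3, 2 and picks B; C would get -9.
Maximizing over 0, 5, 3, -9, C chooses X. Subgame-perfect outcome: (M, X) with payoffs (9, 5).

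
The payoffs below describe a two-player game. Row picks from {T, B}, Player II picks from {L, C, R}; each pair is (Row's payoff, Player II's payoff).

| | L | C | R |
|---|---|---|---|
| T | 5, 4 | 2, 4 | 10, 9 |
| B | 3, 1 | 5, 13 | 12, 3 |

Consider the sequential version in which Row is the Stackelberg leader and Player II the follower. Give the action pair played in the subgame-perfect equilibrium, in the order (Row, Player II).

Backward induction with Row moving first.
- T: BR = R, leader payoff 10.
- B: BR = C, leader payoff 5.
Row's induced payoffs are 10, 5, so Row commits to T. Subgame-perfect outcome: (T, R) with payoffs (10, 9).

(T, R)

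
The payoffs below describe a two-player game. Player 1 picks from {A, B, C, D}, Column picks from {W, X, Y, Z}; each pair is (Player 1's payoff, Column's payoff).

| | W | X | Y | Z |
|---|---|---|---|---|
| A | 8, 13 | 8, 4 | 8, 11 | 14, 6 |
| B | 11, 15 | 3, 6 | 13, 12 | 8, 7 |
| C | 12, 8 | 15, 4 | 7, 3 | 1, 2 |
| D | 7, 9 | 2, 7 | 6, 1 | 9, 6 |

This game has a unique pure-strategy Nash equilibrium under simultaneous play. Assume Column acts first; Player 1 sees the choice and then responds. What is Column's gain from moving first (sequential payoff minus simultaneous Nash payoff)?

Solve by backward induction (Column leads).
- W: BR = C, leader payoff 8.
- X: BR = C, leader payoff 4.
- Y: BR = B, leader payoff 12.
- Z: BR = A, leader payoff 6.
Column's induced payoffs are 8, 4, 12, 6, so Column commits to Y. Subgame-perfect outcome: (B, Y) with payoffs (13, 12).
For the simultaneous game, intersect best replies.
Player 1's best replies: W→C; X→C; Y→B; Z→A.
Column's best replies: A→W; B→W; C→W; D→W.
The unique mutual best reply is (C, W), giving (12, 8).
Column's commitment gain: 12 − 8 = 4.

4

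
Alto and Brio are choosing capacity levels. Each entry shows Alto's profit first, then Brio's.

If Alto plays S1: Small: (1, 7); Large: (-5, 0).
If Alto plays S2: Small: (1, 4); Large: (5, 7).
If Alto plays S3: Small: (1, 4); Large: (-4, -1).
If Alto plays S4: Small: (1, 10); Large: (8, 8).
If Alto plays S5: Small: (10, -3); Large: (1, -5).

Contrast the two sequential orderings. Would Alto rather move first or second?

first

If Alto leads: Brio's best replies are S1→Small, S2→Large, S3→Small, S4→Small, S5→Small; Alto's induced payoffs 1, 5, 1, 1, 10; outcome (S5, Small), payoffs (10, -3).
If Brio leads: Alto's best replies are Small→S5, Large→S4; Brio's induced payoffs -3, 8; outcome (S4, Large), payoffs (8, 8).
Alto gets 10 moving first and 8 moving second, so Alto prefers to move first.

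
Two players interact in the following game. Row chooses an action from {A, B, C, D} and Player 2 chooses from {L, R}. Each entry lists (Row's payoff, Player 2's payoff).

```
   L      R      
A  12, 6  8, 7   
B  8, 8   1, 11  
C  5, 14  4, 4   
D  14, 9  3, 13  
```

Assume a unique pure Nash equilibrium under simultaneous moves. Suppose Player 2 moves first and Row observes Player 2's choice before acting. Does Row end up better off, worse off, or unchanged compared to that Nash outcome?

Backward induction with Player 2 moving first.
- L → Row plays D (best of 12, 8, 5, 14); Player 2 gets 9.
- R → Row plays A (best of 8, 1, 4, 3); Player 2 gets 7.
Among 9, 7, the best is 9 at L. Subgame-perfect outcome: (D, L) with payoffs (14, 9).
Now find the simultaneous Nash equilibrium.
Row's best replies: L→D; R→A.
Player 2's best replies: A→R; B→R; C→L; D→R.
Only (A, R) has each player best-responding; Nash payoffs (8, 7).
Row earns 14 sequentially versus 8 at the Nash outcome: better off.

better off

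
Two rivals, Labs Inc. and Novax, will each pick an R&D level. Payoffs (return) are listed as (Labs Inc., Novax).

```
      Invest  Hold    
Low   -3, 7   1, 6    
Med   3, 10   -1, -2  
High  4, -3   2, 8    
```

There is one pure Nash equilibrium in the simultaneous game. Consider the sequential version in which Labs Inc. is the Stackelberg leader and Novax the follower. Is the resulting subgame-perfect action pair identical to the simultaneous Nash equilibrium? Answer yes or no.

no

Novax best-responds to each possible Labs Inc. move:
- Low: Novax compares 7, 6 and picks Invest; Labs Inc. would get -3.
- Med: Novax compares 10, -2 and picks Invest; Labs Inc. would get 3.
- High: Novax compares -3, 8 and picks Hold; Labs Inc. would get 2.
Labs Inc.'s induced payoffs are -3, 3, 2, so Labs Inc. commits to Med. Subgame-perfect outcome: (Med, Invest) with payoffs (3, 10).
Under simultaneous play:
Labs Inc.'s best replies: Invest→High; Hold→High.
Novax's best replies: Low→Invest; Med→Invest; High→Hold.
Only (High, Hold) has each player best-responding; Nash payoffs (2, 8).
Sequential outcome (Med, Invest) differs from the Nash profile (High, Hold).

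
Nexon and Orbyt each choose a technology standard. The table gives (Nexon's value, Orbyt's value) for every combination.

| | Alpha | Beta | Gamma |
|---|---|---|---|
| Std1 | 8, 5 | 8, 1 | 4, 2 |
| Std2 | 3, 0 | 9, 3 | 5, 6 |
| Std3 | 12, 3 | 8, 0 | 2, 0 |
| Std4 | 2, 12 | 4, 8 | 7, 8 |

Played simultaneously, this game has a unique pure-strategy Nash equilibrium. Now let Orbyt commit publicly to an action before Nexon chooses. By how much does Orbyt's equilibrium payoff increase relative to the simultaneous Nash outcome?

Solve by backward induction (Orbyt leads).
- Alpha: BR = Std3, leader payoff 3.
- Beta: BR = Std2, leader payoff 3.
- Gamma: BR = Std4, leader payoff 8.
Maximizing over 3, 3, 8, Orbyt chooses Gamma. Subgame-perfect outcome: (Std4, Gamma) with payoffs (7, 8).
Now find the simultaneous Nash equilibrium.
Nexon's best replies: Alpha→Std3; Beta→Std2; Gamma→Std4.
Orbyt's best replies: Std1→Alpha; Std2→Gamma; Std3→Alpha; Std4→Alpha.
The unique mutual best reply is (Std3, Alpha), giving (12, 3).
Orbyt's commitment gain: 8 − 3 = 5.

5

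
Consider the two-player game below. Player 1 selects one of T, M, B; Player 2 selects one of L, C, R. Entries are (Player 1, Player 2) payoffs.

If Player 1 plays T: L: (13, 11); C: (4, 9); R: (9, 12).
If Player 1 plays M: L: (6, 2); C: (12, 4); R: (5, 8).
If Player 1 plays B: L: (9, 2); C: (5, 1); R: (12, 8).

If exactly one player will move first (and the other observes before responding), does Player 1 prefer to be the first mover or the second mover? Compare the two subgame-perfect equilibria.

second

If Player 1 leads: Player 2's best replies are T→R, M→R, B→R; Player 1's induced payoffs 9, 5, 12; outcome (B, R), payoffs (12, 8).
If Player 2 leads: Player 1's best replies are L→T, C→M, R→B; Player 2's induced payoffs 11, 4, 8; outcome (T, L), payoffs (13, 11).
Player 1 gets 12 moving first and 13 moving second, so Player 1 prefers to move second.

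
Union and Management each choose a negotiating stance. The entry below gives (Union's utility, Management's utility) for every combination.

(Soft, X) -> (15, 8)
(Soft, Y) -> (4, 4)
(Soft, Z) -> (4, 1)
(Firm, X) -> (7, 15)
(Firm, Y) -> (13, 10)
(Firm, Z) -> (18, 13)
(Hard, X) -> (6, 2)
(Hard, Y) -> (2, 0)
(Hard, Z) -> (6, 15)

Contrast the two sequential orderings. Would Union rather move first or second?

second

If Union leads: Management's best replies are Soft→X, Firm→X, Hard→Z; Union's induced payoffs 15, 7, 6; outcome (Soft, X), payoffs (15, 8).
If Management leads: Union's best replies are X→Soft, Y→Firm, Z→Firm; Management's induced payoffs 8, 10, 13; outcome (Firm, Z), payoffs (18, 13).
Union gets 15 moving first and 18 moving second, so Union prefers to move second.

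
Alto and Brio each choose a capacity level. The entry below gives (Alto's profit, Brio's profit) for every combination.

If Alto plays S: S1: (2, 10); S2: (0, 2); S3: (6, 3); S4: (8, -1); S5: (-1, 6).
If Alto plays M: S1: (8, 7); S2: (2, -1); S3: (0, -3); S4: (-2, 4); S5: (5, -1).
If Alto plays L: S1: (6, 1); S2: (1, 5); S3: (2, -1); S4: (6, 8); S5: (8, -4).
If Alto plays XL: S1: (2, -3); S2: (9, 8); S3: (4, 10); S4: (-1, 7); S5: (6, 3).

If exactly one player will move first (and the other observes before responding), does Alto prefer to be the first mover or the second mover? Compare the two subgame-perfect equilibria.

If Alto leads: Brio's best replies are S→S1, M→S1, L→S4, XL→S3; Alto's induced payoffs 2, 8, 6, 4; outcome (M, S1), payoffs (8, 7).
If Brio leads: Alto's best replies are S1→M, S2→XL, S3→S, S4→S, S5→L; Brio's induced payoffs 7, 8, 3, -1, -4; outcome (XL, S2), payoffs (9, 8).
Alto gets 8 moving first and 9 moving second, so Alto prefers to move second.

second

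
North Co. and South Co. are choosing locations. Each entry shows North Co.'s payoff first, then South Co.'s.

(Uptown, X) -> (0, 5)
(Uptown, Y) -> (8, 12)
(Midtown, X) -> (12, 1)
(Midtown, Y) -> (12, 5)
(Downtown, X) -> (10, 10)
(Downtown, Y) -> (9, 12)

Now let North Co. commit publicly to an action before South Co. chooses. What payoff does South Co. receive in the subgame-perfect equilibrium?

South Co. best-responds to each possible North Co. move:
- Uptown: South Co. compares 5, 12 and picks Y; North Co. would get 8.
- Midtown: South Co. compares 1, 5 and picks Y; North Co. would get 12.
- Downtown: South Co. compares 10, 12 and picks Y; North Co. would get 9.
North Co.'s induced payoffs are 8, 12, 9, so North Co. commits to Midtown. Subgame-perfect outcome: (Midtown, Y) with payoffs (12, 5).

5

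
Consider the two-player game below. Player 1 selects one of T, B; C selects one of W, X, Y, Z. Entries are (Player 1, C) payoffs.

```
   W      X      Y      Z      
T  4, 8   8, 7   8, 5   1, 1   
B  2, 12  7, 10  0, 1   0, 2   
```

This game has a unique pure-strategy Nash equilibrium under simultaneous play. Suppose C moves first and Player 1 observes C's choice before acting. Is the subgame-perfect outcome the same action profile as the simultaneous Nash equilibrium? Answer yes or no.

Work backward from Player 1's decision.
- W: BR = T, leader payoff 8.
- X: BR = T, leader payoff 7.
- Y: BR = T, leader payoff 5.
- Z: BR = T, leader payoff 1.
Among 8, 7, 5, 1, the best is 8 at W. Subgame-perfect outcome: (T, W) with payoffs (4, 8).
Now find the simultaneous Nash equilibrium.
Player 1's best replies: W→T; X→T; Y→T; Z→T.
C's best replies: T→W; B→W.
The unique mutual best reply is (T, W), giving (4, 8).
Sequential outcome (T, W) coincides with the Nash profile (T, W).

yes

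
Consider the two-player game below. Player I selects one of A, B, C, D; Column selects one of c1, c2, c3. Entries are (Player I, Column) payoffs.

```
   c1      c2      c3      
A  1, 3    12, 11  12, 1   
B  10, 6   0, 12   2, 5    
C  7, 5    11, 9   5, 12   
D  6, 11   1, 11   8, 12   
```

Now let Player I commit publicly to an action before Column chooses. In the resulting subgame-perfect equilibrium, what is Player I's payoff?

12

Backward induction with Player I moving first.
- A: BR = c2, leader payoff 12.
- B: BR = c2, leader payoff 0.
- C: BR = c3, leader payoff 5.
- D: BR = c3, leader payoff 8.
Among 12, 0, 5, 8, the best is 12 at A. Subgame-perfect outcome: (A, c2) with payoffs (12, 11).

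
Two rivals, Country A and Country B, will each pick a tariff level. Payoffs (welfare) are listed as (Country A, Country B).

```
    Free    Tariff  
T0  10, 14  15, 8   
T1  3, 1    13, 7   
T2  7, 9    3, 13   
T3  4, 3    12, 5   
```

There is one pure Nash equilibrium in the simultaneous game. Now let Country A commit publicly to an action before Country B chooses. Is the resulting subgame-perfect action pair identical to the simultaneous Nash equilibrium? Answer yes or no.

Country B best-responds to each possible Country A move:
- T0: BR = Free, leader payoff 10.
- T1: BR = Tariff, leader payoff 13.
- T2: BR = Tariff, leader payoff 3.
- T3: BR = Tariff, leader payoff 12.
Country A's induced payoffs are 10, 13, 3, 12, so Country A commits to T1. Subgame-perfect outcome: (T1, Tariff) with payoffs (13, 7).
Now find the simultaneous Nash equilibrium.
Country A's best replies: Free→T0; Tariff→T0.
Country B's best replies: T0→Free; T1→Tariff; T2→Tariff; T3→Tariff.
Only (T0, Free) has each player best-responding; Nash payoffs (10, 14).
Sequential outcome (T1, Tariff) differs from the Nash profile (T0, Free).

no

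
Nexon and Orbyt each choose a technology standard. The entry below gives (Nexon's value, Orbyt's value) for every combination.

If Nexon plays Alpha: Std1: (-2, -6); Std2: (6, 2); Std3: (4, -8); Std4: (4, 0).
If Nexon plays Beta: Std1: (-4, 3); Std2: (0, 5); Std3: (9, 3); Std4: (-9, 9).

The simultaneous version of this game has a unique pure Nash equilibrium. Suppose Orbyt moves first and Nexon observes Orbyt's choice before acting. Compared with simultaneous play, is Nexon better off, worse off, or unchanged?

better off

Nexon best-responds to each possible Orbyt move:
- Std1: BR = Alpha, leader payoff -6.
- Std2: BR = Alpha, leader payoff 2.
- Std3: BR = Beta, leader payoff 3.
- Std4: BR = Alpha, leader payoff 0.
Orbyt's induced payoffs are -6, 2, 3, 0, so Orbyt commits to Std3. Subgame-perfect outcome: (Beta, Std3) with payoffs (9, 3).
Under simultaneous play:
Nexon's best replies: Std1→Alpha; Std2→Alpha; Std3→Beta; Std4→Alpha.
Orbyt's best replies: Alpha→Std2; Beta→Std4.
Only (Alpha, Std2) has each player best-responding; Nash payoffs (6, 2).
Nexon earns 9 sequentially versus 6 at the Nash outcome: better off.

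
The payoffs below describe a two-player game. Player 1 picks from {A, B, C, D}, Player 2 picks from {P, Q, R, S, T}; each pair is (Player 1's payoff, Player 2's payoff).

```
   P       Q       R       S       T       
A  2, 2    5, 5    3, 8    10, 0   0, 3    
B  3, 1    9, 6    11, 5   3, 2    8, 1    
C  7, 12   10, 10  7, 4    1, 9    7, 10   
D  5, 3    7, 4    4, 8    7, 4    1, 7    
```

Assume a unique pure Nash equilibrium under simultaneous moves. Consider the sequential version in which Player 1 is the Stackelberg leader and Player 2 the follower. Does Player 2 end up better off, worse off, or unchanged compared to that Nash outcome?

Player 2 best-responds to each possible Player 1 move:
- A: Player 2 compares 2, 5, 8, 0, 3 and picks R; Player 1 would get 3.
- B: Player 2 compares 1, 6, 5, 2, 1 and picks Q; Player 1 would get 9.
- C: Player 2 compares 12, 10, 4, 9, 10 and picks P; Player 1 would get 7.
- D: Player 2 compares 3, 4, 8, 4, 7 and picks R; Player 1 would get 4.
Player 1's induced payoffs are 3, 9, 7, 4, so Player 1 commits to B. Subgame-perfect outcome: (B, Q) with payoffs (9, 6).
Now find the simultaneous Nash equilibrium.
Player 1's best replies: P→C; Q→C; R→B; S→A; T→B.
Player 2's best replies: A→R; B→Q; C→P; D→R.
The unique mutual best reply is (C, P), giving (7, 12).
Player 2 earns 6 sequentially versus 12 at the Nash outcome: worse off.

worse off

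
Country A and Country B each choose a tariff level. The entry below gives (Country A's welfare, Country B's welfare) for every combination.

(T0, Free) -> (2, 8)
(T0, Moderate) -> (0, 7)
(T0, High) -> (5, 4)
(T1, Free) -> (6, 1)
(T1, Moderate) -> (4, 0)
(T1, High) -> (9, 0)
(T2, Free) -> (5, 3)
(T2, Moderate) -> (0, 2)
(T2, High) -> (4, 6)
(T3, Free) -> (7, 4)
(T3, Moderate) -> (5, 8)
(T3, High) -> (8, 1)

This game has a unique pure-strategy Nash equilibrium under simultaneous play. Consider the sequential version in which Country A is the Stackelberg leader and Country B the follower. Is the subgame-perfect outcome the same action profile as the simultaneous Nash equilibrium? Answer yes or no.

Work backward from Country B's decision.
- T0: Country B compares 8, 7, 4 and picks Free; Country A would get 2.
- T1: Country B compares 1, 0, 0 and picks Free; Country A would get 6.
- T2: Country B compares 3, 2, 6 and picks High; Country A would get 4.
- T3: Country B compares 4, 8, 1 and picks Moderate; Country A would get 5.
Country A's induced payoffs are 2, 6, 4, 5, so Country A commits to T1. Subgame-perfect outcome: (T1, Free) with payoffs (6, 1).
For the simultaneous game, intersect best replies.
Country A's best replies: Free→T3; Moderate→T3; High→T1.
Country B's best replies: T0→Free; T1→Free; T2→High; T3→Moderate.
The unique mutual best reply is (T3, Moderate), giving (5, 8).
Sequential outcome (T1, Free) differs from the Nash profile (T3, Moderate).

no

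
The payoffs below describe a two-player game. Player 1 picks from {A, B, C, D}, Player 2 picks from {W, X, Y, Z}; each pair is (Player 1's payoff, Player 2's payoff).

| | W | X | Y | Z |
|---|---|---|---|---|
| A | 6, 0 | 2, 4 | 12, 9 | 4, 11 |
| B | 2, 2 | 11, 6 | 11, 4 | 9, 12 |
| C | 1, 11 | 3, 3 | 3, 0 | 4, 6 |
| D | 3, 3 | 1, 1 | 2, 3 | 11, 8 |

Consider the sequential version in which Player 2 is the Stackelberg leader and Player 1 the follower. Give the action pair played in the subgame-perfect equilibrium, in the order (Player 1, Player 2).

Solve by backward induction (Player 2 leads).
- W: BR = A, leader payoff 0.
- X: BR = B, leader payoff 6.
- Y: BR = A, leader payoff 9.
- Z: BR = D, leader payoff 8.
Among 0, 6, 9, 8, the best is 9 at Y. Subgame-perfect outcome: (A, Y) with payoffs (12, 9).

(A, Y)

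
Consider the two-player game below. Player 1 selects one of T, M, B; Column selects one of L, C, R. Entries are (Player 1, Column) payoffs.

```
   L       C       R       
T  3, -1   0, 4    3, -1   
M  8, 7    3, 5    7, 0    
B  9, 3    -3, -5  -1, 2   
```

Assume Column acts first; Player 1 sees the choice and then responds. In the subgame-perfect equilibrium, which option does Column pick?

C

Backward induction with Column moving first.
- L: Player 1 compares 3, 8, 9 and picks B; Column would get 3.
- C: Player 1 compares 0, 3, -3 and picks M; Column would get 5.
- R: Player 1 compares 3, 7, -1 and picks M; Column would get 0.
Among 3, 5, 0, the best is 5 at C. Subgame-perfect outcome: (M, C) with payoffs (3, 5).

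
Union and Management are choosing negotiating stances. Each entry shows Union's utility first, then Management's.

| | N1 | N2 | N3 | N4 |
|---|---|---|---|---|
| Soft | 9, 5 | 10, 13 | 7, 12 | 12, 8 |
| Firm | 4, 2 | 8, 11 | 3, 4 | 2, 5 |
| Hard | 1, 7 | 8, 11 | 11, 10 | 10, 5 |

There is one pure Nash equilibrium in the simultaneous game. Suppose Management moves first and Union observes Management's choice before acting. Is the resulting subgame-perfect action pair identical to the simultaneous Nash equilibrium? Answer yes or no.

Work backward from Union's decision.
- N1: BR = Soft, leader payoff 5.
- N2: BR = Soft, leader payoff 13.
- N3: BR = Hard, leader payoff 10.
- N4: BR = Soft, leader payoff 8.
Management's induced payoffs are 5, 13, 10, 8, so Management commits to N2. Subgame-perfect outcome: (Soft, N2) with payoffs (10, 13).
For the simultaneous game, intersect best replies.
Union's best replies: N1→Soft; N2→Soft; N3→Hard; N4→Soft.
Management's best replies: Soft→N2; Firm→N2; Hard→N2.
The unique mutual best reply is (Soft, N2), giving (10, 13).
Sequential outcome (Soft, N2) coincides with the Nash profile (Soft, N2).

yes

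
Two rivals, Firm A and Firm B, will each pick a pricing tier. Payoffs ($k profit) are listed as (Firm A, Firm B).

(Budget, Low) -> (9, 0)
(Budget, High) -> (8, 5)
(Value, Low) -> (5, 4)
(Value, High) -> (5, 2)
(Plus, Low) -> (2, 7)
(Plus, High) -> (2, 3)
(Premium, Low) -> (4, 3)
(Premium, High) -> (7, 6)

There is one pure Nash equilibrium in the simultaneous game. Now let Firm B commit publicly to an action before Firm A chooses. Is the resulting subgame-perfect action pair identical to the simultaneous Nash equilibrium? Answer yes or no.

Backward induction with Firm B moving first.
- Low: BR = Budget, leader payoff 0.
- High: BR = Budget, leader payoff 5.
Among 0, 5, the best is 5 at High. Subgame-perfect outcome: (Budget, High) with payoffs (8, 5).
Under simultaneous play:
Firm A's best replies: Low→Budget; High→Budget.
Firm B's best replies: Budget→High; Value→Low; Plus→Low; Premium→High.
Only (Budget, High) has each player best-responding; Nash payoffs (8, 5).
Sequential outcome (Budget, High) coincides with the Nash profile (Budget, High).

yes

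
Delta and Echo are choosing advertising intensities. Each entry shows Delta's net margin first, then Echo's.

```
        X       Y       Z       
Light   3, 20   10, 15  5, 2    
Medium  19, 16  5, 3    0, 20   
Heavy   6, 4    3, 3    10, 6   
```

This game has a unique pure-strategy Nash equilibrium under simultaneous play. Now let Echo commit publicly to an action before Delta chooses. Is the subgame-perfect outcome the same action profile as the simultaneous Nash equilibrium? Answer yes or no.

no

Backward induction with Echo moving first.
- X: Delta compares 3, 19, 6 and picks Medium; Echo would get 16.
- Y: Delta compares 10, 5, 3 and picks Light; Echo would get 15.
- Z: Delta compares 5, 0, 10 and picks Heavy; Echo would get 6.
Echo's induced payoffs are 16, 15, 6, so Echo commits to X. Subgame-perfect outcome: (Medium, X) with payoffs (19, 16).
For the simultaneous game, intersect best replies.
Delta's best replies: X→Medium; Y→Light; Z→Heavy.
Echo's best replies: Light→X; Medium→Z; Heavy→Z.
Only (Heavy, Z) has each player best-responding; Nash payoffs (10, 6).
Sequential outcome (Medium, X) differs from the Nash profile (Heavy, Z).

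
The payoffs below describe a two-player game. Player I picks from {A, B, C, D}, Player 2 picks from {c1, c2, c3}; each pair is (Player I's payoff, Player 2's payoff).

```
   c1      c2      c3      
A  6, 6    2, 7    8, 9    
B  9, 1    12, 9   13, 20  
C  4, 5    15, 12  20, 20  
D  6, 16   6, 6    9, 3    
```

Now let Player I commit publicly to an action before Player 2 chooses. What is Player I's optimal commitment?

C

Player 2 best-responds to each possible Player I move:
- A: Player 2 compares 6, 7, 9 and picks c3; Player I would get 8.
- B: Player 2 compares 1, 9, 20 and picks c3; Player I would get 13.
- C: Player 2 compares 5, 12, 20 and picks c3; Player I would get 20.
- D: Player 2 compares 16, 6, 3 and picks c1; Player I would get 6.
Maximizing over 8, 13, 20, 6, Player I chooses C. Subgame-perfect outcome: (C, c3) with payoffs (20, 20).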